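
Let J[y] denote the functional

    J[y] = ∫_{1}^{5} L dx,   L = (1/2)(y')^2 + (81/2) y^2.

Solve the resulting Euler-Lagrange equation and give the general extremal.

The Lagrangian is L = (1/2)(y')^2 + (81/2) y^2.
∂L/∂y = 81y.
∂L/∂y' = y'.
The Euler-Lagrange equation d/dx(∂L/∂y') − ∂L/∂y = 0 becomes:
    y'' - 81 y = 0
General solution: y(x) = A e^(9x) + B e^(-9x), where A and B are arbitrary constants fixed by the endpoint conditions.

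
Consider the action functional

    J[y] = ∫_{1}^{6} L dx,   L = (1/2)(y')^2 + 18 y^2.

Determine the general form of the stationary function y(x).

The Lagrangian is L = (1/2)(y')^2 + 18 y^2.
∂L/∂y = 36y.
∂L/∂y' = y'.
The Euler-Lagrange equation d/dx(∂L/∂y') − ∂L/∂y = 0 becomes:
    y'' - 36 y = 0
General solution: y(x) = A e^(6x) + B e^(-6x), where A and B are arbitrary constants fixed by the endpoint conditions.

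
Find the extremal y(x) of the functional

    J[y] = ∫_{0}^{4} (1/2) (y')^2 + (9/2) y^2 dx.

The Lagrangian is L = (1/2) (y')^2 + (9/2) y^2.
Compute ∂L/∂y = 9y, ∂L/∂y' = y'.
The Euler-Lagrange equation d/dx(∂L/∂y') − ∂L/∂y = 0 reduces to
    y'' − 9 y = 0.
Its general solution is
    y(x) = A e^(3x) + B e^(−3x),
with A, B fixed by the endpoint conditions.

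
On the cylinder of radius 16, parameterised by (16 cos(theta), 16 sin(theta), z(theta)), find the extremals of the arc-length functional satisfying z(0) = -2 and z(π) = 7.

Parameterise the cylinder of radius R = 16 as
    r(θ) = (16 cos θ, 16 sin θ, z(θ)).
The arc-length element is
    ds = sqrt(256 + (dz/dθ)^2) dθ,
so the Lagrangian is L = sqrt(256 + z'^2).
L depends on z' only, not on z or θ, so ∂L/∂z = 0 and
    ∂L/∂z' = z' / sqrt(256 + z'^2).
The Euler-Lagrange equation gives
    d/dθ( z' / sqrt(256 + z'^2) ) = 0,
so z' is constant. Integrating once:
    z(θ) = a θ + b,
a helix on the cylinder (a straight line when the cylinder is unrolled). The constants a, b are determined by the endpoint conditions.
With endpoint conditions z(0) = -2 and z(π) = 7: from z(0) = b we get b = -2, and a·π + -2 = 7 gives a = 9/π, so
    z(θ) = (9/π) θ − 2.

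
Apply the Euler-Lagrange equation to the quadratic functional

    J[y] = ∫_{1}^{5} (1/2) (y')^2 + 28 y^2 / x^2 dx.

The Lagrangian is L = (1/2) (y')^2 + 28 y^2 / x^2.
Compute ∂L/∂y = 56y/x^2, ∂L/∂y' = y'.
The Euler-Lagrange equation d/dx(∂L/∂y') − ∂L/∂y = 0 reduces to
    y'' − 56/x^2 · y = 0  (x > 0).
Its general solution is
    y(x) = A x^8 + B x^(-7),
with A, B fixed by the endpoint conditions.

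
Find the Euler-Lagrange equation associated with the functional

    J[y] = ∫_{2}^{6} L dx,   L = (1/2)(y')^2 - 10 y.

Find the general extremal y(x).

The Lagrangian is L = (1/2)(y')^2 - 10 y.
∂L/∂y = -10.
∂L/∂y' = y'.
The Euler-Lagrange equation d/dx(∂L/∂y') − ∂L/∂y = 0 becomes:
    y'' + 10 = 0
General solution: y(x) = -5 x^2 + A x + B, where A and B are arbitrary constants fixed by the endpoint conditions.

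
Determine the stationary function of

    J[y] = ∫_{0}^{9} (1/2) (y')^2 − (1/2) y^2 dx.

The Lagrangian is L = (1/2) (y')^2 − (1/2) y^2.
Compute ∂L/∂y = -y, ∂L/∂y' = y'.
The Euler-Lagrange equation d/dx(∂L/∂y') − ∂L/∂y = 0 reduces to
    y'' + y = 0.
Its general solution is
    y(x) = A sin(x) + B cos(x),
with A, B fixed by the endpoint conditions.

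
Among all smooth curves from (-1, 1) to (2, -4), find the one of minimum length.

Arc-length functional: J[y] = ∫ sqrt(1 + (y')^2) dx.
Lagrangian L = sqrt(1 + (y')^2) has no explicit y dependence, so ∂L/∂y = 0 and the Euler-Lagrange equation gives
    d/dx( y' / sqrt(1 + (y')^2) ) = 0  ⇒  y' / sqrt(1 + (y')^2) = const.
Hence y' is constant, so y(x) is affine.
Fitting the endpoints (-1, 1) and (2, -4):
    slope m = ((-4) − 1) / (2 − (-1)) = -5/3,
    intercept c = 1 − m·(-1) = -2/3.
Extremal: y(x) = (-5/3) x - 2/3.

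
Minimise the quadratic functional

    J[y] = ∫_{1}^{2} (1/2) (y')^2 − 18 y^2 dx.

The Lagrangian is L = (1/2) (y')^2 − 18 y^2.
Compute ∂L/∂y = -36y, ∂L/∂y' = y'.
The Euler-Lagrange equation d/dx(∂L/∂y') − ∂L/∂y = 0 reduces to
    y'' + 36 y = 0.
Its general solution is
    y(x) = A sin(6x) + B cos(6x),
with A, B fixed by the endpoint conditions.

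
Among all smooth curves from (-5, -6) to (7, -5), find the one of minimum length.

Arc-length functional: J[y] = ∫ sqrt(1 + (y')^2) dx.
Lagrangian L = sqrt(1 + (y')^2) has no explicit y dependence, so ∂L/∂y = 0 and the Euler-Lagrange equation gives
    d/dx( y' / sqrt(1 + (y')^2) ) = 0  ⇒  y' / sqrt(1 + (y')^2) = const.
Hence y' is constant, so y(x) is affine.
Fitting the endpoints (-5, -6) and (7, -5):
    slope m = ((-5) − (-6)) / (7 − (-5)) = 1/12,
    intercept c = (-6) − m·(-5) = -67/12.
Extremal: y(x) = (1/12) x - 67/12.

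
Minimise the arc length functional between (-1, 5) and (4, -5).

Arc-length functional: J[y] = ∫ sqrt(1 + (y')^2) dx.
Lagrangian L = sqrt(1 + (y')^2) has no explicit y dependence, so ∂L/∂y = 0 and the Euler-Lagrange equation gives
    d/dx( y' / sqrt(1 + (y')^2) ) = 0  ⇒  y' / sqrt(1 + (y')^2) = const.
Hence y' is constant, so y(x) is affine.
Fitting the endpoints (-1, 5) and (4, -5):
    slope m = ((-5) − 5) / (4 − (-1)) = -2,
    intercept c = 5 − m·(-1) = 3.
Extremal: y(x) = -2 x + 3.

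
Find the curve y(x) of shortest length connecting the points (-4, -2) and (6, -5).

Arc-length functional: J[y] = ∫ sqrt(1 + (y')^2) dx.
Lagrangian L = sqrt(1 + (y')^2) has no explicit y dependence, so ∂L/∂y = 0 and the Euler-Lagrange equation gives
    d/dx( y' / sqrt(1 + (y')^2) ) = 0  ⇒  y' / sqrt(1 + (y')^2) = const.
Hence y' is constant, so y(x) is affine.
Fitting the endpoints (-4, -2) and (6, -5):
    slope m = ((-5) − (-2)) / (6 − (-4)) = -3/10,
    intercept c = (-2) − m·(-4) = -16/5.
Extremal: y(x) = (-3/10) x - 16/5.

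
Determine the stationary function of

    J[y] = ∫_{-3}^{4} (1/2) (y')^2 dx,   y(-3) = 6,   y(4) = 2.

The Lagrangian is L = (1/2) (y')^2.
Compute ∂L/∂y = 0, ∂L/∂y' = y'.
The Euler-Lagrange equation d/dx(∂L/∂y') − ∂L/∂y = 0 reduces to
    y'' = 0.
Its general solution is
    y(x) = A x + B,
with A, B fixed by the endpoint conditions.
Applying the endpoint conditions y(-3) = 6 and y(4) = 2: solve A·-3 + B = 6 and A·4 + B = 2. Subtracting gives A(4 − -3) = 2 − 6, so A = -4/7, and B = 6 − A·-3 = 30/7. Therefore
    y(x) = (-4/7) x + 30/7.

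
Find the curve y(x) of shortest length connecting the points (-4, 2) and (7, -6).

Arc-length functional: J[y] = ∫ sqrt(1 + (y')^2) dx.
Lagrangian L = sqrt(1 + (y')^2) has no explicit y dependence, so ∂L/∂y = 0 and the Euler-Lagrange equation gives
    d/dx( y' / sqrt(1 + (y')^2) ) = 0  ⇒  y' / sqrt(1 + (y')^2) = const.
Hence y' is constant, so y(x) is affine.
Fitting the endpoints (-4, 2) and (7, -6):
    slope m = ((-6) − 2) / (7 − (-4)) = -8/11,
    intercept c = 2 − m·(-4) = -10/11.
Extremal: y(x) = (-8/11) x - 10/11.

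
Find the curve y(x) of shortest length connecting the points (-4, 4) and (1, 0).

Arc-length functional: J[y] = ∫ sqrt(1 + (y')^2) dx.
Lagrangian L = sqrt(1 + (y')^2) has no explicit y dependence, so ∂L/∂y = 0 and the Euler-Lagrange equation gives
    d/dx( y' / sqrt(1 + (y')^2) ) = 0  ⇒  y' / sqrt(1 + (y')^2) = const.
Hence y' is constant, so y(x) is affine.
Fitting the endpoints (-4, 4) and (1, 0):
    slope m = (0 − 4) / (1 − (-4)) = -4/5,
    intercept c = 4 − m·(-4) = 4/5.
Extremal: y(x) = (-4/5) x + 4/5.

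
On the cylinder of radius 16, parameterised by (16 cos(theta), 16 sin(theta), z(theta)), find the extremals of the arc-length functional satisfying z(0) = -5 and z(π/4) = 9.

Parameterise the cylinder of radius R = 16 as
    r(θ) = (16 cos θ, 16 sin θ, z(θ)).
The arc-length element is
    ds = sqrt(256 + (dz/dθ)^2) dθ,
so the Lagrangian is L = sqrt(256 + z'^2).
L depends on z' only, not on z or θ, so ∂L/∂z = 0 and
    ∂L/∂z' = z' / sqrt(256 + z'^2).
The Euler-Lagrange equation gives
    d/dθ( z' / sqrt(256 + z'^2) ) = 0,
so z' is constant. Integrating once:
    z(θ) = a θ + b,
a helix on the cylinder (a straight line when the cylinder is unrolled). The constants a, b are determined by the endpoint conditions.
With endpoint conditions z(0) = -5 and z(π/4) = 9: from z(0) = b we get b = -5, and a·π/4 + -5 = 9 gives a = 56/π, so
    z(θ) = (56/π) θ − 5.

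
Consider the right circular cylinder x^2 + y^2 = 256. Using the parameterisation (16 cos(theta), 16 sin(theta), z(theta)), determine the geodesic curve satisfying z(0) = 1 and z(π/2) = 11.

Parameterise the cylinder of radius R = 16 as
    r(θ) = (16 cos θ, 16 sin θ, z(θ)).
The arc-length element is
    ds = sqrt(256 + (dz/dθ)^2) dθ,
so the Lagrangian is L = sqrt(256 + z'^2).
L depends on z' only, not on z or θ, so ∂L/∂z = 0 and
    ∂L/∂z' = z' / sqrt(256 + z'^2).
The Euler-Lagrange equation gives
    d/dθ( z' / sqrt(256 + z'^2) ) = 0,
so z' is constant. Integrating once:
    z(θ) = a θ + b,
a helix on the cylinder (a straight line when the cylinder is unrolled). The constants a, b are determined by the endpoint conditions.
With endpoint conditions z(0) = 1 and z(π/2) = 11: from z(0) = b we get b = 1, and a·π/2 + 1 = 11 gives a = 20/π, so
    z(θ) = (20/π) θ + 1.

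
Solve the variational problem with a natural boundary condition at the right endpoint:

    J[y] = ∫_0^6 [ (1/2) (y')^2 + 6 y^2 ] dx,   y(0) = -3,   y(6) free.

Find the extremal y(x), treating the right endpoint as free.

The Lagrangian L = (1/2) (y')^2 + 6 y^2 gives
    ∂L/∂y = 12 y,   ∂L/∂y' = y'.
Euler-Lagrange: y'' − 12 y = 0.
With k = sqrt(12), the general solution is
    y(x) = A cosh(sqrt(12) x) + B sinh(sqrt(12) x).
Fixed left endpoint y(0) = -3 ⇒ A = -3.
The right endpoint x = 6 is free, so the natural (transversality) condition is ∂L/∂y' |_{x=6} = 0, i.e. y'(6) = 0.
Compute y'(x) = A k sinh(k x) + B k cosh(k x), so
    y'(6) = A k sinh(k·6) + B k cosh(k·6) = 0
    ⇒ B = −A tanh(k·6) = 3 tanh(sqrt(12)·6).
Therefore the extremal is
    y(x) = −3 cosh(sqrt(12) x) + 3 tanh(sqrt(12)·6) sinh(sqrt(12) x).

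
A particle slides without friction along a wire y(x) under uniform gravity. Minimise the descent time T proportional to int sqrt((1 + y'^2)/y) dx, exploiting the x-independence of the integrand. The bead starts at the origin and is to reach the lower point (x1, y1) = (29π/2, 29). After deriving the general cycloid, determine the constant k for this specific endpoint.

The Lagrangian L = sqrt((1 + y'^2) / y) has no explicit x dependence, so the Beltrami identity applies:
    L − y' ∂L/∂y' = C.
Compute ∂L/∂y' = y' / sqrt(y (1 + y'^2)).
Substitute:
    sqrt((1 + y'^2)/y) − y'·y' / sqrt(y (1 + y'^2))
    = (1 + y'^2) / sqrt(y (1 + y'^2)) − y'^2 / sqrt(y (1 + y'^2))
    = 1 / sqrt(y (1 + y'^2)) = C.
Squaring and rearranging gives the first integral
    y (1 + y'^2) = 1/C^2 =: k   (constant).
Solving this first-order ODE by the substitution
    y = (k/2)(1 − cos θ)
yields the cycloid parameterisation
    x(θ) = (k/2)(θ − sin θ),   y(θ) = (k/2)(1 − cos θ).
The constant k is fixed by the endpoint condition.
Now fit the given lower endpoint (x1, y1) = (29π/2, 29). At the bottom of the first arch (θ = π), the parametric equations give
    y(π) = (k/2)(1 − cos π) = k,
    x(π) = (k/2)(π − sin π) = kπ/2.
Matching y(π) = 29 gives k = 29, consistent with x(π) = 29π/2. Therefore the specific cycloid is
    x(θ) = (29/2)(θ − sin θ),   y(θ) = (29/2)(1 − cos θ).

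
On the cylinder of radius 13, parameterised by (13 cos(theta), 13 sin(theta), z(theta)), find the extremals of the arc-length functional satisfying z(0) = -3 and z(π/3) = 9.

Parameterise the cylinder of radius R = 13 as
    r(θ) = (13 cos θ, 13 sin θ, z(θ)).
The arc-length element is
    ds = sqrt(169 + (dz/dθ)^2) dθ,
so the Lagrangian is L = sqrt(169 + z'^2).
L depends on z' only, not on z or θ, so ∂L/∂z = 0 and
    ∂L/∂z' = z' / sqrt(169 + z'^2).
The Euler-Lagrange equation gives
    d/dθ( z' / sqrt(169 + z'^2) ) = 0,
so z' is constant. Integrating once:
    z(θ) = a θ + b,
a helix on the cylinder (a straight line when the cylinder is unrolled). The constants a, b are determined by the endpoint conditions.
With endpoint conditions z(0) = -3 and z(π/3) = 9: from z(0) = b we get b = -3, and a·π/3 + -3 = 9 gives a = 36/π, so
    z(θ) = (36/π) θ − 3.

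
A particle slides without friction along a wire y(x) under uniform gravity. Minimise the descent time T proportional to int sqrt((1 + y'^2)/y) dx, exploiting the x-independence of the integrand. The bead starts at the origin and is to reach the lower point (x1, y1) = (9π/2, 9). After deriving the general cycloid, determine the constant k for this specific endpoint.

The Lagrangian L = sqrt((1 + y'^2) / y) has no explicit x dependence, so the Beltrami identity applies:
    L − y' ∂L/∂y' = C.
Compute ∂L/∂y' = y' / sqrt(y (1 + y'^2)).
Substitute:
    sqrt((1 + y'^2)/y) − y'·y' / sqrt(y (1 + y'^2))
    = (1 + y'^2) / sqrt(y (1 + y'^2)) − y'^2 / sqrt(y (1 + y'^2))
    = 1 / sqrt(y (1 + y'^2)) = C.
Squaring and rearranging gives the first integral
    y (1 + y'^2) = 1/C^2 =: k   (constant).
Solving this first-order ODE by the substitution
    y = (k/2)(1 − cos θ)
yields the cycloid parameterisation
    x(θ) = (k/2)(θ − sin θ),   y(θ) = (k/2)(1 − cos θ).
The constant k is fixed by the endpoint condition.
Now fit the given lower endpoint (x1, y1) = (9π/2, 9). At the bottom of the first arch (θ = π), the parametric equations give
    y(π) = (k/2)(1 − cos π) = k,
    x(π) = (k/2)(π − sin π) = kπ/2.
Matching y(π) = 9 gives k = 9, consistent with x(π) = 9π/2. Therefore the specific cycloid is
    x(θ) = (9/2)(θ − sin θ),   y(θ) = (9/2)(1 − cos θ).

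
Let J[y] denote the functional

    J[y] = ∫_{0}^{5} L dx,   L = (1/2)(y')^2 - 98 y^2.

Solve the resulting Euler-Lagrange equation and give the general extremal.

The Lagrangian is L = (1/2)(y')^2 - 98 y^2.
∂L/∂y = -196y.
∂L/∂y' = y'.
The Euler-Lagrange equation d/dx(∂L/∂y') − ∂L/∂y = 0 becomes:
    y'' + 196 y = 0
General solution: y(x) = A sin(14x) + B cos(14x), where A and B are arbitrary constants fixed by the endpoint conditions.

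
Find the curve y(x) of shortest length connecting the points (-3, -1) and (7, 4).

Arc-length functional: J[y] = ∫ sqrt(1 + (y')^2) dx.
Lagrangian L = sqrt(1 + (y')^2) has no explicit y dependence, so ∂L/∂y = 0 and the Euler-Lagrange equation gives
    d/dx( y' / sqrt(1 + (y')^2) ) = 0  ⇒  y' / sqrt(1 + (y')^2) = const.
Hence y' is constant, so y(x) is affine.
Fitting the endpoints (-3, -1) and (7, 4):
    slope m = (4 − (-1)) / (7 − (-3)) = 1/2,
    intercept c = (-1) − m·(-3) = 1/2.
Extremal: y(x) = (1/2) x + 1/2.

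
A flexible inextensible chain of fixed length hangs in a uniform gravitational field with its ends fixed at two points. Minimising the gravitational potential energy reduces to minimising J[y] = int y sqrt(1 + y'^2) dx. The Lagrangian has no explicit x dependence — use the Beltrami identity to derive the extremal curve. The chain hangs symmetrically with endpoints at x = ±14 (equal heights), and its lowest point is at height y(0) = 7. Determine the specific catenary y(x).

The Lagrangian L(y, y') = y sqrt(1 + y'^2) has no explicit x dependence, so the Beltrami identity applies:
    L − y' ∂L/∂y' = C.
Compute ∂L/∂y' = y · y' / sqrt(1 + y'^2). Then
    L − y' ∂L/∂y'
    = y sqrt(1 + y'^2) − y · y'^2 / sqrt(1 + y'^2)
    = y (1 + y'^2 − y'^2) / sqrt(1 + y'^2)
    = y / sqrt(1 + y'^2) = C.
Squaring gives y^2 = C^2 (1 + y'^2), i.e.
    y'^2 = y^2 / C^2 − 1.
Separating variables,
    dy / sqrt(y^2 − C^2) = dx / C,
and integrating gives arccosh(y / C) = (x − a)/C, so
    y(x) = C cosh((x − a)/C),
the catenary. The constants C and a are fixed by the two endpoint conditions (and, for the hanging-chain problem, the length constraint selects C).
Now fit the given data. The endpoints x = ±14 are symmetric at equal height, so the catenary is even about its minimum: a = 0 and y(x) = C cosh(x/C). The lowest point is y(0) = C cosh(0) = C, and we are told y(0) = 7, so C = 7. Therefore
    y(x) = 7 cosh(x/7),
and at the endpoints
    y(±14) = 7 cosh(14/7).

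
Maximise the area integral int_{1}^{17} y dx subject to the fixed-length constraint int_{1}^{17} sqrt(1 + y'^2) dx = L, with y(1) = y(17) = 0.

Set up the augmented Lagrangian using a multiplier λ for the length constraint:
    F(y, y') = y − λ sqrt(1 + y'^2).
F has no explicit x dependence, so the Beltrami identity yields a first integral
    F − y' ∂F/∂y' = C.
Compute ∂F/∂y' = −λ y' / sqrt(1 + y'^2). Then
    y − λ sqrt(1 + y'^2) + λ y'^2 / sqrt(1 + y'^2) = C
    ⇒  y − λ / sqrt(1 + y'^2) = C.
Solving for y' and integrating gives
    (x − a)^2 + (y − b)^2 = λ^2,
a circular arc of radius λ. The constants a, b are determined by the endpoint conditions y(1) = y(17) = 0, and λ is fixed implicitly by the length constraint
    ∫_{1}^{17} sqrt(1 + y'^2) dx = L.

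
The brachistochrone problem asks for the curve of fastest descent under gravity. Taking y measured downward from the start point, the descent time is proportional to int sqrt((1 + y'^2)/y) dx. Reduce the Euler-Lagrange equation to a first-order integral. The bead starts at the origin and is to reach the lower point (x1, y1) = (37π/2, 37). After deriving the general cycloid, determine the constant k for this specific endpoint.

The Lagrangian L = sqrt((1 + y'^2) / y) has no explicit x dependence, so the Beltrami identity applies:
    L − y' ∂L/∂y' = C.
Compute ∂L/∂y' = y' / sqrt(y (1 + y'^2)).
Substitute:
    sqrt((1 + y'^2)/y) − y'·y' / sqrt(y (1 + y'^2))
    = (1 + y'^2) / sqrt(y (1 + y'^2)) − y'^2 / sqrt(y (1 + y'^2))
    = 1 / sqrt(y (1 + y'^2)) = C.
Squaring and rearranging gives the first integral
    y (1 + y'^2) = 1/C^2 =: k   (constant).
Solving this first-order ODE by the substitution
    y = (k/2)(1 − cos θ)
yields the cycloid parameterisation
    x(θ) = (k/2)(θ − sin θ),   y(θ) = (k/2)(1 − cos θ).
The constant k is fixed by the endpoint condition.
Now fit the given lower endpoint (x1, y1) = (37π/2, 37). At the bottom of the first arch (θ = π), the parametric equations give
    y(π) = (k/2)(1 − cos π) = k,
    x(π) = (k/2)(π − sin π) = kπ/2.
Matching y(π) = 37 gives k = 37, consistent with x(π) = 37π/2. Therefore the specific cycloid is
    x(θ) = (37/2)(θ − sin θ),   y(θ) = (37/2)(1 − cos θ).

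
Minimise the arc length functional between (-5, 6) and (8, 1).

Arc-length functional: J[y] = ∫ sqrt(1 + (y')^2) dx.
Lagrangian L = sqrt(1 + (y')^2) has no explicit y dependence, so ∂L/∂y = 0 and the Euler-Lagrange equation gives
    d/dx( y' / sqrt(1 + (y')^2) ) = 0  ⇒  y' / sqrt(1 + (y')^2) = const.
Hence y' is constant, so y(x) is affine.
Fitting the endpoints (-5, 6) and (8, 1):
    slope m = (1 − 6) / (8 − (-5)) = -5/13,
    intercept c = 6 − m·(-5) = 53/13.
Extremal: y(x) = (-5/13) x + 53/13.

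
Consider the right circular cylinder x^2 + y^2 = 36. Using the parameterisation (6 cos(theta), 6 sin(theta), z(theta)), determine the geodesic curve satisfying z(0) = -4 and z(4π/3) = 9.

Parameterise the cylinder of radius R = 6 as
    r(θ) = (6 cos θ, 6 sin θ, z(θ)).
The arc-length element is
    ds = sqrt(36 + (dz/dθ)^2) dθ,
so the Lagrangian is L = sqrt(36 + z'^2).
L depends on z' only, not on z or θ, so ∂L/∂z = 0 and
    ∂L/∂z' = z' / sqrt(36 + z'^2).
The Euler-Lagrange equation gives
    d/dθ( z' / sqrt(36 + z'^2) ) = 0,
so z' is constant. Integrating once:
    z(θ) = a θ + b,
a helix on the cylinder (a straight line when the cylinder is unrolled). The constants a, b are determined by the endpoint conditions.
With endpoint conditions z(0) = -4 and z(4π/3) = 9: from z(0) = b we get b = -4, and a·4π/3 + -4 = 9 gives a = 39/(4π), so
    z(θ) = (39/(4π)) θ − 4.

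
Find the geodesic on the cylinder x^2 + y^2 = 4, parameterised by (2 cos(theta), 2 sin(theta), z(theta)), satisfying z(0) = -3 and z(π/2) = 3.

Parameterise the cylinder of radius R = 2 as
    r(θ) = (2 cos θ, 2 sin θ, z(θ)).
The arc-length element is
    ds = sqrt(4 + (dz/dθ)^2) dθ,
so the Lagrangian is L = sqrt(4 + z'^2).
L depends on z' only, not on z or θ, so ∂L/∂z = 0 and
    ∂L/∂z' = z' / sqrt(4 + z'^2).
The Euler-Lagrange equation gives
    d/dθ( z' / sqrt(4 + z'^2) ) = 0,
so z' is constant. Integrating once:
    z(θ) = a θ + b,
a helix on the cylinder (a straight line when the cylinder is unrolled). The constants a, b are determined by the endpoint conditions.
With endpoint conditions z(0) = -3 and z(π/2) = 3: from z(0) = b we get b = -3, and a·π/2 + -3 = 3 gives a = 12/π, so
    z(θ) = (12/π) θ − 3.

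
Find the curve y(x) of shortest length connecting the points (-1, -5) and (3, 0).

Arc-length functional: J[y] = ∫ sqrt(1 + (y')^2) dx.
Lagrangian L = sqrt(1 + (y')^2) has no explicit y dependence, so ∂L/∂y = 0 and the Euler-Lagrange equation gives
    d/dx( y' / sqrt(1 + (y')^2) ) = 0  ⇒  y' / sqrt(1 + (y')^2) = const.
Hence y' is constant, so y(x) is affine.
Fitting the endpoints (-1, -5) and (3, 0):
    slope m = (0 − (-5)) / (3 − (-1)) = 5/4,
    intercept c = (-5) − m·(-1) = -15/4.
Extremal: y(x) = (5/4) x - 15/4.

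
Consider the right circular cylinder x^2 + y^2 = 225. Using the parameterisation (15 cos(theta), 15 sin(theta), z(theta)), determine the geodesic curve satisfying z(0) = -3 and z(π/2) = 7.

Parameterise the cylinder of radius R = 15 as
    r(θ) = (15 cos θ, 15 sin θ, z(θ)).
The arc-length element is
    ds = sqrt(225 + (dz/dθ)^2) dθ,
so the Lagrangian is L = sqrt(225 + z'^2).
L depends on z' only, not on z or θ, so ∂L/∂z = 0 and
    ∂L/∂z' = z' / sqrt(225 + z'^2).
The Euler-Lagrange equation gives
    d/dθ( z' / sqrt(225 + z'^2) ) = 0,
so z' is constant. Integrating once:
    z(θ) = a θ + b,
a helix on the cylinder (a straight line when the cylinder is unrolled). The constants a, b are determined by the endpoint conditions.
With endpoint conditions z(0) = -3 and z(π/2) = 7: from z(0) = b we get b = -3, and a·π/2 + -3 = 7 gives a = 20/π, so
    z(θ) = (20/π) θ − 3.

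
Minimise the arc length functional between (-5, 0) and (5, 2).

Arc-length functional: J[y] = ∫ sqrt(1 + (y')^2) dx.
Lagrangian L = sqrt(1 + (y')^2) has no explicit y dependence, so ∂L/∂y = 0 and the Euler-Lagrange equation gives
    d/dx( y' / sqrt(1 + (y')^2) ) = 0  ⇒  y' / sqrt(1 + (y')^2) = const.
Hence y' is constant, so y(x) is affine.
Fitting the endpoints (-5, 0) and (5, 2):
    slope m = (2 − 0) / (5 − (-5)) = 1/5,
    intercept c = 0 − m·(-5) = 1.
Extremal: y(x) = (1/5) x + 1.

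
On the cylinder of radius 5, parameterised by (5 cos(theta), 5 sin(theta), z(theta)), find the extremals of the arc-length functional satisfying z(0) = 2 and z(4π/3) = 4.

Parameterise the cylinder of radius R = 5 as
    r(θ) = (5 cos θ, 5 sin θ, z(θ)).
The arc-length element is
    ds = sqrt(25 + (dz/dθ)^2) dθ,
so the Lagrangian is L = sqrt(25 + z'^2).
L depends on z' only, not on z or θ, so ∂L/∂z = 0 and
    ∂L/∂z' = z' / sqrt(25 + z'^2).
The Euler-Lagrange equation gives
    d/dθ( z' / sqrt(25 + z'^2) ) = 0,
so z' is constant. Integrating once:
    z(θ) = a θ + b,
a helix on the cylinder (a straight line when the cylinder is unrolled). The constants a, b are determined by the endpoint conditions.
With endpoint conditions z(0) = 2 and z(4π/3) = 4: from z(0) = b we get b = 2, and a·4π/3 + 2 = 4 gives a = 3/(2π), so
    z(θ) = (3/(2π)) θ + 2.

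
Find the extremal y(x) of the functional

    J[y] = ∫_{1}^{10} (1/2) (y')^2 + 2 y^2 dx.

The Lagrangian is L = (1/2) (y')^2 + 2 y^2.
Compute ∂L/∂y = 4y, ∂L/∂y' = y'.
The Euler-Lagrange equation d/dx(∂L/∂y') − ∂L/∂y = 0 reduces to
    y'' − 4 y = 0.
Its general solution is
    y(x) = A e^(2x) + B e^(−2x),
with A, B fixed by the endpoint conditions.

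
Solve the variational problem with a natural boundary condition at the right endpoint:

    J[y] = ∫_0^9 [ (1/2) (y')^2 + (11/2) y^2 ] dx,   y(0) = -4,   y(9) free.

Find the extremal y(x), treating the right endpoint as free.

The Lagrangian L = (1/2) (y')^2 + (11/2) y^2 gives
    ∂L/∂y = 11 y,   ∂L/∂y' = y'.
Euler-Lagrange: y'' − 11 y = 0.
With k = sqrt(11), the general solution is
    y(x) = A cosh(sqrt(11) x) + B sinh(sqrt(11) x).
Fixed left endpoint y(0) = -4 ⇒ A = -4.
The right endpoint x = 9 is free, so the natural (transversality) condition is ∂L/∂y' |_{x=9} = 0, i.e. y'(9) = 0.
Compute y'(x) = A k sinh(k x) + B k cosh(k x), so
    y'(9) = A k sinh(k·9) + B k cosh(k·9) = 0
    ⇒ B = −A tanh(k·9) = 4 tanh(sqrt(11)·9).
Therefore the extremal is
    y(x) = −4 cosh(sqrt(11) x) + 4 tanh(sqrt(11)·9) sinh(sqrt(11) x).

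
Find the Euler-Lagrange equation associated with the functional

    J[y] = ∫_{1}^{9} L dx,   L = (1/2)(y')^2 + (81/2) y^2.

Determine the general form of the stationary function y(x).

The Lagrangian is L = (1/2)(y')^2 + (81/2) y^2.
∂L/∂y = 81y.
∂L/∂y' = y'.
The Euler-Lagrange equation d/dx(∂L/∂y') − ∂L/∂y = 0 becomes:
    y'' - 81 y = 0
General solution: y(x) = A e^(9x) + B e^(-9x), where A and B are arbitrary constants fixed by the endpoint conditions.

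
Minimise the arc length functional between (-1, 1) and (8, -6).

Arc-length functional: J[y] = ∫ sqrt(1 + (y')^2) dx.
Lagrangian L = sqrt(1 + (y')^2) has no explicit y dependence, so ∂L/∂y = 0 and the Euler-Lagrange equation gives
    d/dx( y' / sqrt(1 + (y')^2) ) = 0  ⇒  y' / sqrt(1 + (y')^2) = const.
Hence y' is constant, so y(x) is affine.
Fitting the endpoints (-1, 1) and (8, -6):
    slope m = ((-6) − 1) / (8 − (-1)) = -7/9,
    intercept c = 1 − m·(-1) = 2/9.
Extremal: y(x) = (-7/9) x + 2/9.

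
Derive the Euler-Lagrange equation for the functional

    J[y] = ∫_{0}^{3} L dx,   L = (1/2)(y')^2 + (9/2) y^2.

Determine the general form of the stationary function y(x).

The Lagrangian is L = (1/2)(y')^2 + (9/2) y^2.
∂L/∂y = 9y.
∂L/∂y' = y'.
The Euler-Lagrange equation d/dx(∂L/∂y') − ∂L/∂y = 0 becomes:
    y'' - 9 y = 0
General solution: y(x) = A e^(3x) + B e^(-3x), where A and B are arbitrary constants fixed by the endpoint conditions.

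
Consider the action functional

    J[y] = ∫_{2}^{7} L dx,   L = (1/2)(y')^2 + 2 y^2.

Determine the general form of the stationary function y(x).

The Lagrangian is L = (1/2)(y')^2 + 2 y^2.
∂L/∂y = 4y.
∂L/∂y' = y'.
The Euler-Lagrange equation d/dx(∂L/∂y') − ∂L/∂y = 0 becomes:
    y'' - 4 y = 0
General solution: y(x) = A e^(2x) + B e^(-2x), where A and B are arbitrary constants fixed by the endpoint conditions.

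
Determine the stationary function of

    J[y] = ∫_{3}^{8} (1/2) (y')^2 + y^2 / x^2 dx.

The Lagrangian is L = (1/2) (y')^2 + y^2 / x^2.
Compute ∂L/∂y = 2y/x^2, ∂L/∂y' = y'.
The Euler-Lagrange equation d/dx(∂L/∂y') − ∂L/∂y = 0 reduces to
    y'' − 2/x^2 · y = 0  (x > 0).
Its general solution is
    y(x) = A x^2 + B / x,
with A, B fixed by the endpoint conditions.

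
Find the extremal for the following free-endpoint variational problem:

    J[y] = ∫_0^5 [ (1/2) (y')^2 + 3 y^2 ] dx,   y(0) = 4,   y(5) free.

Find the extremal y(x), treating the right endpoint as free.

The Lagrangian L = (1/2) (y')^2 + 3 y^2 gives
    ∂L/∂y = 6 y,   ∂L/∂y' = y'.
Euler-Lagrange: y'' − 6 y = 0.
With k = sqrt(6), the general solution is
    y(x) = A cosh(sqrt(6) x) + B sinh(sqrt(6) x).
Fixed left endpoint y(0) = 4 ⇒ A = 4.
The right endpoint x = 5 is free, so the natural (transversality) condition is ∂L/∂y' |_{x=5} = 0, i.e. y'(5) = 0.
Compute y'(x) = A k sinh(k x) + B k cosh(k x), so
    y'(5) = A k sinh(k·5) + B k cosh(k·5) = 0
    ⇒ B = −A tanh(k·5) = − 4 tanh(sqrt(6)·5).
Therefore the extremal is
    y(x) = 4 cosh(sqrt(6) x) − 4 tanh(sqrt(6)·5) sinh(sqrt(6) x).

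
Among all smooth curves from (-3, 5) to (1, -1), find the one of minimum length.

Arc-length functional: J[y] = ∫ sqrt(1 + (y')^2) dx.
Lagrangian L = sqrt(1 + (y')^2) has no explicit y dependence, so ∂L/∂y = 0 and the Euler-Lagrange equation gives
    d/dx( y' / sqrt(1 + (y')^2) ) = 0  ⇒  y' / sqrt(1 + (y')^2) = const.
Hence y' is constant, so y(x) is affine.
Fitting the endpoints (-3, 5) and (1, -1):
    slope m = ((-1) − 5) / (1 − (-3)) = -3/2,
    intercept c = 5 − m·(-3) = 1/2.
Extremal: y(x) = (-3/2) x + 1/2.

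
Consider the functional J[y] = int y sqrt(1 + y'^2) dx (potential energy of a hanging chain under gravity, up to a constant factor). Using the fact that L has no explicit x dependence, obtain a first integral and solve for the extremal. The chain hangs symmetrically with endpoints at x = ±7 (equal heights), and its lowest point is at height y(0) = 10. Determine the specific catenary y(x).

The Lagrangian L(y, y') = y sqrt(1 + y'^2) has no explicit x dependence, so the Beltrami identity applies:
    L − y' ∂L/∂y' = C.
Compute ∂L/∂y' = y · y' / sqrt(1 + y'^2). Then
    L − y' ∂L/∂y'
    = y sqrt(1 + y'^2) − y · y'^2 / sqrt(1 + y'^2)
    = y (1 + y'^2 − y'^2) / sqrt(1 + y'^2)
    = y / sqrt(1 + y'^2) = C.
Squaring gives y^2 = C^2 (1 + y'^2), i.e.
    y'^2 = y^2 / C^2 − 1.
Separating variables,
    dy / sqrt(y^2 − C^2) = dx / C,
and integrating gives arccosh(y / C) = (x − a)/C, so
    y(x) = C cosh((x − a)/C),
the catenary. The constants C and a are fixed by the two endpoint conditions (and, for the hanging-chain problem, the length constraint selects C).
Now fit the given data. The endpoints x = ±7 are symmetric at equal height, so the catenary is even about its minimum: a = 0 and y(x) = C cosh(x/C). The lowest point is y(0) = C cosh(0) = C, and we are told y(0) = 10, so C = 10. Therefore
    y(x) = 10 cosh(x/10),
and at the endpoints
    y(±7) = 10 cosh(7/10).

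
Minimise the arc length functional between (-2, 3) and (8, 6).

Arc-length functional: J[y] = ∫ sqrt(1 + (y')^2) dx.
Lagrangian L = sqrt(1 + (y')^2) has no explicit y dependence, so ∂L/∂y = 0 and the Euler-Lagrange equation gives
    d/dx( y' / sqrt(1 + (y')^2) ) = 0  ⇒  y' / sqrt(1 + (y')^2) = const.
Hence y' is constant, so y(x) is affine.
Fitting the endpoints (-2, 3) and (8, 6):
    slope m = (6 − 3) / (8 − (-2)) = 3/10,
    intercept c = 3 − m·(-2) = 18/5.
Extremal: y(x) = (3/10) x + 18/5.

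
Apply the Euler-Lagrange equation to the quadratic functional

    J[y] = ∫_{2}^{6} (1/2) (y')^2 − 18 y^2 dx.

The Lagrangian is L = (1/2) (y')^2 − 18 y^2.
Compute ∂L/∂y = -36y, ∂L/∂y' = y'.
The Euler-Lagrange equation d/dx(∂L/∂y') − ∂L/∂y = 0 reduces to
    y'' + 36 y = 0.
Its general solution is
    y(x) = A sin(6x) + B cos(6x),
with A, B fixed by the endpoint conditions.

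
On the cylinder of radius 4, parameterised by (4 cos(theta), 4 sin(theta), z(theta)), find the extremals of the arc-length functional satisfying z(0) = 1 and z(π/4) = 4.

Parameterise the cylinder of radius R = 4 as
    r(θ) = (4 cos θ, 4 sin θ, z(θ)).
The arc-length element is
    ds = sqrt(16 + (dz/dθ)^2) dθ,
so the Lagrangian is L = sqrt(16 + z'^2).
L depends on z' only, not on z or θ, so ∂L/∂z = 0 and
    ∂L/∂z' = z' / sqrt(16 + z'^2).
The Euler-Lagrange equation gives
    d/dθ( z' / sqrt(16 + z'^2) ) = 0,
so z' is constant. Integrating once:
    z(θ) = a θ + b,
a helix on the cylinder (a straight line when the cylinder is unrolled). The constants a, b are determined by the endpoint conditions.
With endpoint conditions z(0) = 1 and z(π/4) = 4: from z(0) = b we get b = 1, and a·π/4 + 1 = 4 gives a = 12/π, so
    z(θ) = (12/π) θ + 1.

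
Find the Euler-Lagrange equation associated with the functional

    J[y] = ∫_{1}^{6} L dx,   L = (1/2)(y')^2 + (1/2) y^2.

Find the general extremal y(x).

The Lagrangian is L = (1/2)(y')^2 + (1/2) y^2.
∂L/∂y = y.
∂L/∂y' = y'.
The Euler-Lagrange equation d/dx(∂L/∂y') − ∂L/∂y = 0 becomes:
    y'' - y = 0
General solution: y(x) = A e^x + B e^(-x), where A and B are arbitrary constants fixed by the endpoint conditions.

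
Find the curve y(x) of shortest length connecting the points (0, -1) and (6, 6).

Arc-length functional: J[y] = ∫ sqrt(1 + (y')^2) dx.
Lagrangian L = sqrt(1 + (y')^2) has no explicit y dependence, so ∂L/∂y = 0 and the Euler-Lagrange equation gives
    d/dx( y' / sqrt(1 + (y')^2) ) = 0  ⇒  y' / sqrt(1 + (y')^2) = const.
Hence y' is constant, so y(x) is affine.
Fitting the endpoints (0, -1) and (6, 6):
    slope m = (6 − (-1)) / (6 − 0) = 7/6,
    intercept c = (-1) − m·0 = -1.
Extremal: y(x) = (7/6) x - 1.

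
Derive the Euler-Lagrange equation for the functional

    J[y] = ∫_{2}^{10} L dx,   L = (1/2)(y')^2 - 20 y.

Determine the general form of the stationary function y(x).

The Lagrangian is L = (1/2)(y')^2 - 20 y.
∂L/∂y = -20.
∂L/∂y' = y'.
The Euler-Lagrange equation d/dx(∂L/∂y') − ∂L/∂y = 0 becomes:
    y'' + 20 = 0
General solution: y(x) = -10 x^2 + A x + B, where A and B are arbitrary constants fixed by the endpoint conditions.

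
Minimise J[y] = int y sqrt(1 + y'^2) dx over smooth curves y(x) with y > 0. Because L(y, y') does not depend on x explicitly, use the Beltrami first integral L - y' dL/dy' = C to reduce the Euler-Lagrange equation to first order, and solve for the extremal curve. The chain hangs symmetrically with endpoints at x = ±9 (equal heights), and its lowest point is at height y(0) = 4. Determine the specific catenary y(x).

The Lagrangian L(y, y') = y sqrt(1 + y'^2) has no explicit x dependence, so the Beltrami identity applies:
    L − y' ∂L/∂y' = C.
Compute ∂L/∂y' = y · y' / sqrt(1 + y'^2). Then
    L − y' ∂L/∂y'
    = y sqrt(1 + y'^2) − y · y'^2 / sqrt(1 + y'^2)
    = y (1 + y'^2 − y'^2) / sqrt(1 + y'^2)
    = y / sqrt(1 + y'^2) = C.
Squaring gives y^2 = C^2 (1 + y'^2), i.e.
    y'^2 = y^2 / C^2 − 1.
Separating variables,
    dy / sqrt(y^2 − C^2) = dx / C,
and integrating gives arccosh(y / C) = (x − a)/C, so
    y(x) = C cosh((x − a)/C),
the catenary. The constants C and a are fixed by the two endpoint conditions (and, for the hanging-chain problem, the length constraint selects C).
Now fit the given data. The endpoints x = ±9 are symmetric at equal height, so the catenary is even about its minimum: a = 0 and y(x) = C cosh(x/C). The lowest point is y(0) = C cosh(0) = C, and we are told y(0) = 4, so C = 4. Therefore
    y(x) = 4 cosh(x/4),
and at the endpoints
    y(±9) = 4 cosh(9/4).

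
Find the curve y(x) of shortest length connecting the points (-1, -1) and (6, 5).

Arc-length functional: J[y] = ∫ sqrt(1 + (y')^2) dx.
Lagrangian L = sqrt(1 + (y')^2) has no explicit y dependence, so ∂L/∂y = 0 and the Euler-Lagrange equation gives
    d/dx( y' / sqrt(1 + (y')^2) ) = 0  ⇒  y' / sqrt(1 + (y')^2) = const.
Hence y' is constant, so y(x) is affine.
Fitting the endpoints (-1, -1) and (6, 5):
    slope m = (5 − (-1)) / (6 − (-1)) = 6/7,
    intercept c = (-1) − m·(-1) = -1/7.
Extremal: y(x) = (6/7) x - 1/7.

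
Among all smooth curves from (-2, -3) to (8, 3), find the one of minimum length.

Arc-length functional: J[y] = ∫ sqrt(1 + (y')^2) dx.
Lagrangian L = sqrt(1 + (y')^2) has no explicit y dependence, so ∂L/∂y = 0 and the Euler-Lagrange equation gives
    d/dx( y' / sqrt(1 + (y')^2) ) = 0  ⇒  y' / sqrt(1 + (y')^2) = const.
Hence y' is constant, so y(x) is affine.
Fitting the endpoints (-2, -3) and (8, 3):
    slope m = (3 − (-3)) / (8 − (-2)) = 3/5,
    intercept c = (-3) − m·(-2) = -9/5.
Extremal: y(x) = (3/5) x - 9/5.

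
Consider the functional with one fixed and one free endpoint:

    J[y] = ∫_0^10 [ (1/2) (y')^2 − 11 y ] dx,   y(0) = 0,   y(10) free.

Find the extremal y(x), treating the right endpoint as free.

The Lagrangian L = (1/2) (y')^2 − 11 y gives
    ∂L/∂y = −11,   ∂L/∂y' = y'.
Euler-Lagrange: d/dx(y') − (−11) = 0, i.e. y'' + 11 = 0, so
    y(x) = −(11/2) x^2 + C1 x + C2.
Fixed left endpoint y(0) = 0 ⇒ C2 = 0.
The right endpoint x = 10 is free, so the natural (transversality) condition is ∂L/∂y' |_{x=10} = 0, i.e. y'(10) = 0.
Compute y'(x) = −11 x + C1, so y'(10) = −110 + C1 = 0 ⇒ C1 = 110.
Therefore the extremal is
    y(x) = −(11/2) x^2 + 110 x.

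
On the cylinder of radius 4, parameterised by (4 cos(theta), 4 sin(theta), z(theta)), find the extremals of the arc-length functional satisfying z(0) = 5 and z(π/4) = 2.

Parameterise the cylinder of radius R = 4 as
    r(θ) = (4 cos θ, 4 sin θ, z(θ)).
The arc-length element is
    ds = sqrt(16 + (dz/dθ)^2) dθ,
so the Lagrangian is L = sqrt(16 + z'^2).
L depends on z' only, not on z or θ, so ∂L/∂z = 0 and
    ∂L/∂z' = z' / sqrt(16 + z'^2).
The Euler-Lagrange equation gives
    d/dθ( z' / sqrt(16 + z'^2) ) = 0,
so z' is constant. Integrating once:
    z(θ) = a θ + b,
a helix on the cylinder (a straight line when the cylinder is unrolled). The constants a, b are determined by the endpoint conditions.
With endpoint conditions z(0) = 5 and z(π/4) = 2: from z(0) = b we get b = 5, and a·π/4 + 5 = 2 gives a = -12/π, so
    z(θ) = (-12/π) θ + 5.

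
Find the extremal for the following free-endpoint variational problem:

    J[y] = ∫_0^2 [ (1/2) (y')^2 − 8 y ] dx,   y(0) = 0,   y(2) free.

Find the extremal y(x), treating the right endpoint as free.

The Lagrangian L = (1/2) (y')^2 − 8 y gives
    ∂L/∂y = −8,   ∂L/∂y' = y'.
Euler-Lagrange: d/dx(y') − (−8) = 0, i.e. y'' + 8 = 0, so
    y(x) = −(8/2) x^2 + C1 x + C2.
Fixed left endpoint y(0) = 0 ⇒ C2 = 0.
The right endpoint x = 2 is free, so the natural (transversality) condition is ∂L/∂y' |_{x=2} = 0, i.e. y'(2) = 0.
Compute y'(x) = −8 x + C1, so y'(2) = −16 + C1 = 0 ⇒ C1 = 16.
Therefore the extremal is
    y(x) = −4 x^2 + 16 x.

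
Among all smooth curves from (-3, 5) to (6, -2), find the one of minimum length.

Arc-length functional: J[y] = ∫ sqrt(1 + (y')^2) dx.
Lagrangian L = sqrt(1 + (y')^2) has no explicit y dependence, so ∂L/∂y = 0 and the Euler-Lagrange equation gives
    d/dx( y' / sqrt(1 + (y')^2) ) = 0  ⇒  y' / sqrt(1 + (y')^2) = const.
Hence y' is constant, so y(x) is affine.
Fitting the endpoints (-3, 5) and (6, -2):
    slope m = ((-2) − 5) / (6 − (-3)) = -7/9,
    intercept c = 5 − m·(-3) = 8/3.
Extremal: y(x) = (-7/9) x + 8/3.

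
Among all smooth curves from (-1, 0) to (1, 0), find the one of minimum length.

Arc-length functional: J[y] = ∫ sqrt(1 + (y')^2) dx.
Lagrangian L = sqrt(1 + (y')^2) has no explicit y dependence, so ∂L/∂y = 0 and the Euler-Lagrange equation gives
    d/dx( y' / sqrt(1 + (y')^2) ) = 0  ⇒  y' / sqrt(1 + (y')^2) = const.
Hence y' is constant, so y(x) is affine.
Fitting the endpoints (-1, 0) and (1, 0):
    slope m = (0 − 0) / (1 − (-1)) = 0,
    intercept c = 0 − m·(-1) = 0.
Extremal: y(x) = 0.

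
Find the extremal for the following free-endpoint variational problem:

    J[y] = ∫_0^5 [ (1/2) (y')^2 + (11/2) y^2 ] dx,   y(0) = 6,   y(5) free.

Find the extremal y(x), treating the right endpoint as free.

The Lagrangian L = (1/2) (y')^2 + (11/2) y^2 gives
    ∂L/∂y = 11 y,   ∂L/∂y' = y'.
Euler-Lagrange: y'' − 11 y = 0.
With k = sqrt(11), the general solution is
    y(x) = A cosh(sqrt(11) x) + B sinh(sqrt(11) x).
Fixed left endpoint y(0) = 6 ⇒ A = 6.
The right endpoint x = 5 is free, so the natural (transversality) condition is ∂L/∂y' |_{x=5} = 0, i.e. y'(5) = 0.
Compute y'(x) = A k sinh(k x) + B k cosh(k x), so
    y'(5) = A k sinh(k·5) + B k cosh(k·5) = 0
    ⇒ B = −A tanh(k·5) = − 6 tanh(sqrt(11)·5).
Therefore the extremal is
    y(x) = 6 cosh(sqrt(11) x) − 6 tanh(sqrt(11)·5) sinh(sqrt(11) x).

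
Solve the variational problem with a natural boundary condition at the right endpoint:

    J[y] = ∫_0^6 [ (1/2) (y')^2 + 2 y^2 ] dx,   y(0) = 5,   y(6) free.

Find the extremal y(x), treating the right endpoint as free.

The Lagrangian L = (1/2) (y')^2 + 2 y^2 gives
    ∂L/∂y = 4 y,   ∂L/∂y' = y'.
Euler-Lagrange: y'' − 4 y = 0.
With k = 2, the general solution is
    y(x) = A cosh(2 x) + B sinh(2 x).
Fixed left endpoint y(0) = 5 ⇒ A = 5.
The right endpoint x = 6 is free, so the natural (transversality) condition is ∂L/∂y' |_{x=6} = 0, i.e. y'(6) = 0.
Compute y'(x) = A k sinh(k x) + B k cosh(k x), so
    y'(6) = A k sinh(k·6) + B k cosh(k·6) = 0
    ⇒ B = −A tanh(k·6) = − 5 tanh(2·6).
Therefore the extremal is
    y(x) = 5 cosh(2 x) − 5 tanh(2·6) sinh(2 x).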